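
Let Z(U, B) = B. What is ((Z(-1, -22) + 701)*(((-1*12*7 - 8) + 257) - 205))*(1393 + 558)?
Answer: -52989160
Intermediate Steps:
((Z(-1, -22) + 701)*(((-1*12*7 - 8) + 257) - 205))*(1393 + 558) = ((-22 + 701)*(((-1*12*7 - 8) + 257) - 205))*(1393 + 558) = (679*(((-12*7 - 8) + 257) - 205))*1951 = (679*(((-84 - 8) + 257) - 205))*1951 = (679*((-92 + 257) - 205))*1951 = (679*(165 - 205))*1951 = (679*(-40))*1951 = -27160*1951 = -52989160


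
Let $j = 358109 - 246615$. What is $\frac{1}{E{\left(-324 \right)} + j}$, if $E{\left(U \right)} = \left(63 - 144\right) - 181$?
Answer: $\frac{1}{111232} \approx 8.9902 \cdot 10^{-6}$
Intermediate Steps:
$E{\left(U \right)} = -262$ ($E{\left(U \right)} = -81 - 181 = -262$)
$j = 111494$ ($j = 358109 - 246615 = 111494$)
$\frac{1}{E{\left(-324 \right)} + j} = \frac{1}{-262 + 111494} = \frac{1}{111232}$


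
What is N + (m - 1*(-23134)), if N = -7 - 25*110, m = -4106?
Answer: 16271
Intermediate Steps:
N = -2757 (N = -7 - 2750 = -2757)
N + (m - 1*(-23134)) = -2757 + (-4106 - 1*(-23134)) = -2757 + (-4106 + 23134) = -2757 + 19028 = 16271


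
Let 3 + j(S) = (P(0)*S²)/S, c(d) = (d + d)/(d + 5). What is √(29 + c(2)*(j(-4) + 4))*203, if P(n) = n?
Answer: 87*√161 ≈ 1103.9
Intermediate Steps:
c(d) = 2*d/(5 + d) (c(d) = (2*d)/(5 + d) = 2*d/(5 + d))
j(S) = -3 (j(S) = -3 + (0*S²)/S = -3 + 0/S = -3 + 0 = -3)
√(29 + c(2)*(j(-4) + 4))*203 = √(29 + (2*2/(5 + 2))*(-3 + 4))*203 = √(29 + (2*2/7)*1)*203 = √(29 + (2*2*(⅐))*1)*203 = √(29 + (4/7)*1)*203 = √(29 + 4/7)*203 = √(207/7)*203 = (3*√161/7)*203 = 87*√161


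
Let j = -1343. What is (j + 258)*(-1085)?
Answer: 1177225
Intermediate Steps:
(j + 258)*(-1085) = (-1343 + 258)*(-1085) = -1085*(-1085) = 1177225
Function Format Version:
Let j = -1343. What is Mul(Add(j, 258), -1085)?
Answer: 1177225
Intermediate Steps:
Mul(Add(j, 258), -1085) = Mul(Add(-1343, 258), -1085) = Mul(-1085, -1085) = 1177225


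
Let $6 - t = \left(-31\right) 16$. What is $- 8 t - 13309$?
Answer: $-17325$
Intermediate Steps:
$t = 502$ ($t = 6 - \left(-31\right) 16 = 6 - -496 = 6 + 496 = 502$)
$- 8 t - 13309 = \left(-8\right) 502 - 13309 = -4016 - 13309 = -17325$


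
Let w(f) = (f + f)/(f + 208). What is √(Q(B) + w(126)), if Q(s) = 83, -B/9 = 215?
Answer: √2335829/167 ≈ 9.1517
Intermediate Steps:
B = -1935 (B = -9*215 = -1935)
w(f) = 2*f/(208 + f) (w(f) = (2*f)/(208 + f) = 2*f/(208 + f))
√(Q(B) + w(126)) = √(83 + 2*126/(208 + 126)) = √(83 + 2*126/334) = √(83 + 2*126*(1/334)) = √(83 + 126/167) = √(13987/167) = √2335829/167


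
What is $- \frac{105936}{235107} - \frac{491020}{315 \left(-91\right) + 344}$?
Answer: $\frac{37480675228}{2219488449} \approx 16.887$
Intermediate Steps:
$- \frac{105936}{235107} - \frac{491020}{315 \left(-91\right) + 344} = \left(-105936\right) \frac{1}{235107} - \frac{491020}{-28665 + 344} = - \frac{35312}{78369} - \frac{491020}{-28321} = - \frac{35312}{78369} - - \frac{491020}{28321} = - \frac{35312}{78369} + \frac{491020}{28321} = \frac{37480675228}{2219488449}$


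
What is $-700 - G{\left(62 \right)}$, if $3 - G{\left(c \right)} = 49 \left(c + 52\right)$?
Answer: $4883$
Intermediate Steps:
$G{\left(c \right)} = -2545 - 49 c$ ($G{\left(c \right)} = 3 - 49 \left(c + 52\right) = 3 - 49 \left(52 + c\right) = 3 - \left(2548 + 49 c\right) = -2545 - 49 c$)
$-700 - G{\left(62 \right)} = -700 - \left(-2545 - 3038\right) = -700 - -5583 = -700 + 5583 = 4883$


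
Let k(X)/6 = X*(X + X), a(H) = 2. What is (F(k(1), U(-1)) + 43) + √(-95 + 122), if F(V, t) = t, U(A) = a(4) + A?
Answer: 44 + 3*√3 ≈ 49.196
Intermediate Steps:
k(X) = 12*X² (k(X) = 6*(X*(X + X)) = 6*(X*(2*X)) = 6*(2*X²) = 12*X²)
U(A) = 2 + A
(F(k(1), U(-1)) + 43) + √(-95 + 122) = ((2 - 1) + 43) + √(-95 + 122) = (1 + 43) + √27 = 44 + 3*√3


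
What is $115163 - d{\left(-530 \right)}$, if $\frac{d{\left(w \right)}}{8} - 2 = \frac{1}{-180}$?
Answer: $\frac{5181617}{45} \approx 1.1515 \cdot 10^{5}$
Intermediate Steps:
$d{\left(w \right)} = \frac{718}{45}$ ($d{\left(w \right)} = 16 + \frac{8}{-180} = 16 + 8 \left(- \frac{1}{180}\right) = 16 - \frac{2}{45} = \frac{718}{45}$)
$115163 - d{\left(-530 \right)} = 115163 - \frac{718}{45} = \frac{5181617}{45}$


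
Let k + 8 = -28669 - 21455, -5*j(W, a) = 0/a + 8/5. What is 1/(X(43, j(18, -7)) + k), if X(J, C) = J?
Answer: -1/50089 ≈ -1.9964e-5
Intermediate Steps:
j(W, a) = -8/25 (j(W, a) = -(0/a + 8/5)/5 = -(0 + 8*(⅕))/5 = -(0 + 8/5)/5 = -⅕*8/5 = -8/25)
k = -50132 (k = -8 + (-28669 - 21455) = -8 - 50124 = -50132)
1/(X(43, j(18, -7)) + k) = 1/(43 - 50132) = 1/(-50089) = -1/50089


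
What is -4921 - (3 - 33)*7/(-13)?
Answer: -64183/13 ≈ -4937.2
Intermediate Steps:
-4921 - (3 - 33)*7/(-13) = -4921 - (-30)*7*(-1/13) = -4921 - (-30)*(-7)/13 = -4921 - 1*210/13 = -4921 - 210/13 = -64183/13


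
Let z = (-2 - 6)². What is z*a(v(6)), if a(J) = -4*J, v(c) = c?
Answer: -1536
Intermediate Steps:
z = 64 (z = (-8)² = 64)
z*a(v(6)) = 64*(-4*6) = 64*(-24) = -1536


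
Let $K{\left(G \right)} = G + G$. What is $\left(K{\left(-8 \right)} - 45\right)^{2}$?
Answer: $3721$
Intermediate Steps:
$K{\left(G \right)} = 2 G$
$\left(K{\left(-8 \right)} - 45\right)^{2} = \left(2 \left(-8\right) - 45\right)^{2} = \left(-16 - 45\right)^{2} = \left(-61\right)^{2} = 3721$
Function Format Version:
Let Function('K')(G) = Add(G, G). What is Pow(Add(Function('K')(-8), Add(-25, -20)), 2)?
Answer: 3721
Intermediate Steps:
Function('K')(G) = Mul(2, G)
Pow(Add(Function('K')(-8), Add(-25, -20)), 2) = Pow(Add(Mul(2, -8), Add(-25, -20)), 2) = Pow(Add(-16, -45), 2) = Pow(-61, 2) = 3721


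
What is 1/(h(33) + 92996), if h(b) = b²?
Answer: 1/94085 ≈ 1.0629e-5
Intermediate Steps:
1/(h(33) + 92996) = 1/(33² + 92996) = 1/(1089 + 92996) = 1/94085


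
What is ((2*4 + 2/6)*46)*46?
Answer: 52900/3 ≈ 17633.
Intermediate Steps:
((2*4 + 2/6)*46)*46 = ((8 + 2*(⅙))*46)*46 = ((8 + ⅓)*46)*46 = ((25/3)*46)*46 = (1150/3)*46 = 52900/3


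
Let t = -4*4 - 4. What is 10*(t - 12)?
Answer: -320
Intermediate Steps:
t = -20 (t = -16 - 4 = -20)
10*(t - 12) = 10*(-20 - 12) = 10*(-32) = -320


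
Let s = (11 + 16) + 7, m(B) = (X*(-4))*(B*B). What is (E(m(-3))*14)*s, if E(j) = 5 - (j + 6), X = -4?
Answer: -69020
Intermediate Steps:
m(B) = 16*B² (m(B) = (-4*(-4))*(B*B) = 16*B²)
s = 34 (s = 27 + 7 = 34)
E(j) = -1 - j (E(j) = 5 - (6 + j) = 5 + (-6 - j) = -1 - j)
(E(m(-3))*14)*s = ((-1 - 16*(-3)²)*14)*34 = ((-1 - 16*9)*14)*34 = ((-1 - 1*144)*14)*34 = ((-1 - 144)*14)*34 = -145*14*34 = -2030*34 = -69020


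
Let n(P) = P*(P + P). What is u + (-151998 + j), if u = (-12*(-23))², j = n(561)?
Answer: 553620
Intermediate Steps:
n(P) = 2*P² (n(P) = P*(2*P) = 2*P²)
j = 629442 (j = 2*561² = 2*314721 = 629442)
u = 76176 (u = 276² = 76176)
u + (-151998 + j) = 76176 + (-151998 + 629442) = 76176 + 477444 = 553620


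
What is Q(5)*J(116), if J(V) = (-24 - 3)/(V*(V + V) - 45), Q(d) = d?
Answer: -135/26867 ≈ -0.0050248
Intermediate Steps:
J(V) = -27/(-45 + 2*V**2) (J(V) = -27/(V*(2*V) - 45) = -27/(2*V**2 - 45) = -27/(-45 + 2*V**2))
Q(5)*J(116) = 5*(-27/(-45 + 2*116**2)) = 5*(-27/(-45 + 2*13456)) = 5*(-27/(-45 + 26912)) = 5*(-27/26867) = -135/26867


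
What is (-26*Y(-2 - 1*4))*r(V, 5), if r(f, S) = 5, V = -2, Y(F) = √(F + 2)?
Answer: -260*I ≈ -260.0*I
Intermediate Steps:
Y(F) = √(2 + F)
(-26*Y(-2 - 1*4))*r(V, 5) = -26*√(2 + (-2 - 1*4))*5 = -26*√(2 + (-2 - 4))*5 = -26*√(2 - 6)*5 = -52*I*5 = -260*I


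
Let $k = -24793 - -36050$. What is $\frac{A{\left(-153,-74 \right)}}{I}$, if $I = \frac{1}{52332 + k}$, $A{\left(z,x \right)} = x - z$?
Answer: $5023531$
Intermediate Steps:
$k = 11257$ ($k = -24793 + 36050 = 11257$)
$I = \frac{1}{63589}$ ($I = \frac{1}{52332 + 11257} = \frac{1}{63589} \approx 1.5726 \cdot 10^{-5}$)
$\frac{A{\left(-153,-74 \right)}}{I} = \left(-74 - -153\right) \frac{1}{\frac{1}{63589}} = \left(-74 + 153\right) 63589 = 79 \cdot 63589 = 5023531$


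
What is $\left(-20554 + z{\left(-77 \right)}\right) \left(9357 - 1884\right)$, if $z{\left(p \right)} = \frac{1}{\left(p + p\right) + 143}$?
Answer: $- \frac{1689607935}{11} \approx -1.536 \cdot 10^{8}$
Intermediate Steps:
$z{\left(p \right)} = \frac{1}{143 + 2 p}$ ($z{\left(p \right)} = \frac{1}{2 p + 143} = \frac{1}{143 + 2 p}$)
$\left(-20554 + z{\left(-77 \right)}\right) \left(9357 - 1884\right) = \left(-20554 + \frac{1}{143 + 2 \left(-77\right)}\right) \left(9357 - 1884\right) = \left(-20554 + \frac{1}{143 - 154}\right) 7473 = \left(-20554 + \frac{1}{-11}\right) 7473 = \left(-20554 - \frac{1}{11}\right) 7473 = \left(- \frac{226095}{11}\right) 7473 = - \frac{1689607935}{11}$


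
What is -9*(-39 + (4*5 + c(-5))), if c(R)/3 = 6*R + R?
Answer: 1116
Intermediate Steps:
c(R) = 21*R (c(R) = 3*(6*R + R) = 3*(7*R) = 21*R)
-9*(-39 + (4*5 + c(-5))) = -9*(-39 + (4*5 + 21*(-5))) = -9*(-39 + (20 - 105)) = -9*(-39 - 85) = -9*(-124) = 1116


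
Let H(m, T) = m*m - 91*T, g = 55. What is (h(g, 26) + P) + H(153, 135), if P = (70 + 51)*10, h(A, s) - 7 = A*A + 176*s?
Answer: 19942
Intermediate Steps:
H(m, T) = m**2 - 91*T
h(A, s) = 7 + A**2 + 176*s (h(A, s) = 7 + (A*A + 176*s) = 7 + (A**2 + 176*s) = 7 + A**2 + 176*s)
P = 1210 (P = 121*10 = 1210)
(h(g, 26) + P) + H(153, 135) = ((7 + 55**2 + 176*26) + 1210) + (153**2 - 91*135) = ((7 + 3025 + 4576) + 1210) + (23409 - 12285) = (7608 + 1210) + 11124 = 8818 + 11124 = 19942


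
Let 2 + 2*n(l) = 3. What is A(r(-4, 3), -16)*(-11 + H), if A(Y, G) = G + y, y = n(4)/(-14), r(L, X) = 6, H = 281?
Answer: -60615/14 ≈ -4329.6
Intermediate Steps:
n(l) = ½ (n(l) = -1 + (½)*3 = -1 + 3/2 = ½)
y = -1/28 (y = (½)/(-14) = (½)*(-1/14) = -1/28 ≈ -0.035714)
A(Y, G) = -1/28 + G (A(Y, G) = G - 1/28 = -1/28 + G)
A(r(-4, 3), -16)*(-11 + H) = (-1/28 - 16)*(-11 + 281) = -449/28*270 = -60615/14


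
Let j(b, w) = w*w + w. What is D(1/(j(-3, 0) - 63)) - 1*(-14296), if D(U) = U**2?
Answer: 56740825/3969 ≈ 14296.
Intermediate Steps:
j(b, w) = w + w**2 (j(b, w) = w**2 + w = w + w**2)
D(1/(j(-3, 0) - 63)) - 1*(-14296) = (1/(0*(1 + 0) - 63))**2 - 1*(-14296) = (1/(0*1 - 63))**2 + 14296 = (1/(0 - 63))**2 + 14296 = (1/(-63))**2 + 14296 = (-1/63)**2 + 14296 = 1/3969 + 14296 = 56740825/3969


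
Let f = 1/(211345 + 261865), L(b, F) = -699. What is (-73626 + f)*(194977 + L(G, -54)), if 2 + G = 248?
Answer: -3384377105287801/236605 ≈ -1.4304e+10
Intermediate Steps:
G = 246 (G = -2 + 248 = 246)
f = 1/473210 ≈ 2.1132e-6
(-73626 + f)*(194977 + L(G, -54)) = (-73626 + 1/473210)*(194977 - 699) = -34840559459/473210*194278 = -3384377105287801/236605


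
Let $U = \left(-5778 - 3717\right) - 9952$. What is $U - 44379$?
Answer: $-63826$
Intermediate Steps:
$U = -19447$ ($U = -9495 - 9952 = -19447$)
$U - 44379 = -19447 - 44379 = -63826$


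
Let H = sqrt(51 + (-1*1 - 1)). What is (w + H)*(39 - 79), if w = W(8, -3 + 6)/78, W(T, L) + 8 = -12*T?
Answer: -680/3 ≈ -226.67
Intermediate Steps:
W(T, L) = -8 - 12*T
w = -4/3 (w = (-8 - 12*8)/78 = (-8 - 96)*(1/78) = -104*1/78 = -4/3 ≈ -1.3333)
H = 7 (H = sqrt(51 + (-1 - 1)) = sqrt(51 - 2) = sqrt(49) = 7)
(w + H)*(39 - 79) = (-4/3 + 7)*(39 - 79) = (17/3)*(-40) = -680/3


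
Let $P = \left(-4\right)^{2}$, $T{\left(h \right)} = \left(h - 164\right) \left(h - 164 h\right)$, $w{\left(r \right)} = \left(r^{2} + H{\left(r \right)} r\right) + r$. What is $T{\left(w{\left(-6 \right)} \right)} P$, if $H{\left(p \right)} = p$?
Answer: $16868544$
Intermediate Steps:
$w{\left(r \right)} = r + 2 r^{2}$ ($w{\left(r \right)} = \left(r^{2} + r r\right) + r = \left(r^{2} + r^{2}\right) + r = 2 r^{2} + r = r + 2 r^{2}$)
$T{\left(h \right)} = - 163 h \left(-164 + h\right)$ ($T{\left(h \right)} = \left(-164 + h\right) \left(- 163 h\right) = - 163 h \left(-164 + h\right)$)
$P = 16$
$T{\left(w{\left(-6 \right)} \right)} P = 163 \left(- 6 \left(1 + 2 \left(-6\right)\right)\right) \left(164 - - 6 \left(1 + 2 \left(-6\right)\right)\right) 16 = 163 \left(- 6 \left(1 - 12\right)\right) \left(164 - - 6 \left(1 - 12\right)\right) 16 = 163 \left(\left(-6\right) \left(-11\right)\right) \left(164 - \left(-6\right) \left(-11\right)\right) 16 = 163 \cdot 66 \left(164 - 66\right) 16 = 163 \cdot 66 \cdot 98 \cdot 16 = 1054284 \cdot 16 = 16868544$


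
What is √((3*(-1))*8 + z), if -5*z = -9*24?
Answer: 4*√30/5 ≈ 4.3818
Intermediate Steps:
z = 216/5 (z = -(-9)*24/5 = -⅕*(-216) = 216/5 ≈ 43.200)
√((3*(-1))*8 + z) = √((3*(-1))*8 + 216/5) = √(-3*8 + 216/5) = √(-24 + 216/5) = √(96/5) = 4*√30/5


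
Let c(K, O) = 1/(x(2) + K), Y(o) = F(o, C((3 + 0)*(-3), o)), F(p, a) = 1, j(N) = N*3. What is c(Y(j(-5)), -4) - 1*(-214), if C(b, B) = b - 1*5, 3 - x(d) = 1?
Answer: 643/3 ≈ 214.33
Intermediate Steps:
x(d) = 2 (x(d) = 3 - 1*1 = 3 - 1 = 2)
C(b, B) = -5 + b (C(b, B) = b - 5 = -5 + b)
j(N) = 3*N
Y(o) = 1
c(K, O) = 1/(2 + K)
c(Y(j(-5)), -4) - 1*(-214) = 1/(2 + 1) - 1*(-214) = 1/3 + 214 = ⅓ + 214 = 643/3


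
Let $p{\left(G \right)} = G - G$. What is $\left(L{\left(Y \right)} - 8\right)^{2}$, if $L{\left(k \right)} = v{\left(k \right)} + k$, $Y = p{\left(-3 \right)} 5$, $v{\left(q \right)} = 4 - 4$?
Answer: $64$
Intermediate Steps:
$p{\left(G \right)} = 0$
$v{\left(q \right)} = 0$
$Y = 0$ ($Y = 0 \cdot 5 = 0$)
$L{\left(k \right)} = k$ ($L{\left(k \right)} = 0 + k = k$)
$\left(L{\left(Y \right)} - 8\right)^{2} = \left(0 - 8\right)^{2} = \left(-8\right)^{2} = 64$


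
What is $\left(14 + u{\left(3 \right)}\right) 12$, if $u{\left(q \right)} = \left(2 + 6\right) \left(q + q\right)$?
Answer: $744$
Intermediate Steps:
$u{\left(q \right)} = 16 q$ ($u{\left(q \right)} = 8 \cdot 2 q = 16 q$)
$\left(14 + u{\left(3 \right)}\right) 12 = \left(14 + 16 \cdot 3\right) 12 = \left(14 + 48\right) 12 = 62 \cdot 12 = 744$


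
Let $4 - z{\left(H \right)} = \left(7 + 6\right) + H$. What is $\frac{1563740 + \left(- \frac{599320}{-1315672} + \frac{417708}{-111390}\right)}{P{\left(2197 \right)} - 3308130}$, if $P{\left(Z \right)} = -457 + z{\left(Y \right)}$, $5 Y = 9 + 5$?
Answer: $- \frac{4774371722283213}{10101752101163398} \approx -0.47263$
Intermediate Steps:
$Y = \frac{14}{5}$ ($Y = \frac{9 + 5}{5} = \frac{1}{5} \cdot 14 = \frac{14}{5} \approx 2.8$)
$z{\left(H \right)} = -9 - H$ ($z{\left(H \right)} = 4 - \left(\left(7 + 6\right) + H\right) = 4 - \left(13 + H\right) = -9 - H$)
$P{\left(Z \right)} = - \frac{2344}{5}$ ($P{\left(Z \right)} = -457 - \frac{59}{5} = - \frac{2344}{5}$)
$\frac{1563740 + \left(- \frac{599320}{-1315672} + \frac{417708}{-111390}\right)}{P{\left(2197 \right)} - 3308130} = \frac{1563740 + \left(- \frac{599320}{-1315672} + \frac{417708}{-111390}\right)}{- \frac{2344}{5} - 3308130} = \frac{1563740 + \left(\left(-599320\right) \left(- \frac{1}{1315672}\right) + 417708 \left(- \frac{1}{111390}\right)\right)}{- \frac{16542994}{5}} = \left(1563740 + \left(\frac{74915}{164459} - \frac{69618}{18565}\right)\right) \left(- \frac{5}{16542994}\right) = \left(1563740 - \frac{10058509687}{3053181335}\right) \left(- \frac{5}{16542994}\right) = \frac{4774371722283213}{3053181335} \left(- \frac{5}{16542994}\right) = - \frac{4774371722283213}{10101752101163398}$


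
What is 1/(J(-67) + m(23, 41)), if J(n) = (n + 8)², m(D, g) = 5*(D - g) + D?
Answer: 1/3414 ≈ 0.00029291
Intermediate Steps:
m(D, g) = -5*g + 6*D (m(D, g) = (-5*g + 5*D) + D = -5*g + 6*D)
J(n) = (8 + n)²
1/(J(-67) + m(23, 41)) = 1/((8 - 67)² + (-5*41 + 6*23)) = 1/((-59)² + (-205 + 138)) = 1/(3481 - 67) = 1/3414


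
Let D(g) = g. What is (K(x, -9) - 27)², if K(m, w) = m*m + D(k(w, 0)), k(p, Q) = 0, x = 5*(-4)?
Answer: 139129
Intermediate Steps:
x = -20
K(m, w) = m² (K(m, w) = m*m + 0 = m² + 0 = m²)
(K(x, -9) - 27)² = ((-20)² - 27)² = (400 - 27)² = 373² = 139129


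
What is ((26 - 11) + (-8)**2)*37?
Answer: 2923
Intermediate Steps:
((26 - 11) + (-8)**2)*37 = (15 + 64)*37 = 79*37 = 2923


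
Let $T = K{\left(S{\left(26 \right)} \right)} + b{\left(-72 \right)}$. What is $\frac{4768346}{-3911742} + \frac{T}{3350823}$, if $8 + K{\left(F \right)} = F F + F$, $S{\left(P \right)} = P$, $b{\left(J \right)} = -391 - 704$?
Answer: $- \frac{2663242009550}{2184592510611} \approx -1.2191$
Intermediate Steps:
$b{\left(J \right)} = -1095$ ($b{\left(J \right)} = -391 - 704 = -1095$)
$K{\left(F \right)} = -8 + F + F^{2}$ ($K{\left(F \right)} = -8 + \left(F F + F\right) = -8 + \left(F^{2} + F\right) = -8 + \left(F + F^{2}\right) = -8 + F + F^{2}$)
$T = -401$ ($T = \left(-8 + 26 + 26^{2}\right) - 1095 = \left(-8 + 26 + 676\right) - 1095 = 694 - 1095 = -401$)
$\frac{4768346}{-3911742} + \frac{T}{3350823} = \frac{4768346}{-3911742} - \frac{401}{3350823} = 4768346 \left(- \frac{1}{3911742}\right) - \frac{401}{3350823} = - \frac{2384173}{1955871} - \frac{401}{3350823} = - \frac{2663242009550}{2184592510611}$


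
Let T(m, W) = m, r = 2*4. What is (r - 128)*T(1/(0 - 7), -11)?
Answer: 120/7 ≈ 17.143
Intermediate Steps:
r = 8
(r - 128)*T(1/(0 - 7), -11) = (8 - 128)/(0 - 7) = -120/(-7) = -120*(-⅐) = 120/7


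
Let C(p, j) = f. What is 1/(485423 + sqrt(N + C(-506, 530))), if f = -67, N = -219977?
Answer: 485423/235635708973 - 2*I*sqrt(55011)/235635708973 ≈ 2.0601e-6 - 1.9907e-9*I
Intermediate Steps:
C(p, j) = -67
1/(485423 + sqrt(N + C(-506, 530))) = 1/(485423 + sqrt(-219977 - 67)) = 1/(485423 + sqrt(-220044)) = 1/(485423 + 2*I*sqrt(55011))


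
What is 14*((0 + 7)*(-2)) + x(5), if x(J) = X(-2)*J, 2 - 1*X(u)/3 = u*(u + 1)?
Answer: -196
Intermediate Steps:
X(u) = 6 - 3*u*(1 + u) (X(u) = 6 - 3*u*(u + 1) = 6 - 3*u*(1 + u))
x(J) = 0 (x(J) = (6 - 3*(-2) - 3*(-2)²)*J = (6 + 6 - 3*4)*J = (6 + 6 - 12)*J = 0*J = 0)
14*((0 + 7)*(-2)) + x(5) = 14*((0 + 7)*(-2)) + 0 = 14*(7*(-2)) + 0 = 14*(-14) + 0 = -196 + 0 = -196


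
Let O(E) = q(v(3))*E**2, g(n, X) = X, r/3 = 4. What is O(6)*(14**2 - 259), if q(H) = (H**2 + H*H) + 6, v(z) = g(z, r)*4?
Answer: -10464552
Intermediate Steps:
r = 12 (r = 3*4 = 12)
v(z) = 48 (v(z) = 12*4 = 48)
q(H) = 6 + 2*H**2 (q(H) = (H**2 + H**2) + 6 = 2*H**2 + 6 = 6 + 2*H**2)
O(E) = 4614*E**2 (O(E) = (6 + 2*48**2)*E**2 = (6 + 2*2304)*E**2 = (6 + 4608)*E**2 = 4614*E**2)
O(6)*(14**2 - 259) = (4614*6**2)*(14**2 - 259) = (4614*36)*(196 - 259) = 166104*(-63) = -10464552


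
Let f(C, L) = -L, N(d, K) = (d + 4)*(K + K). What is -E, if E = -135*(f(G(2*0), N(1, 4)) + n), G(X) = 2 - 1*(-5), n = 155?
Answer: 15525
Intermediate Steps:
N(d, K) = 2*K*(4 + d) (N(d, K) = (4 + d)*(2*K) = 2*K*(4 + d))
G(X) = 7 (G(X) = 2 + 5 = 7)
E = -15525 (E = -135*(-2*4*(4 + 1) + 155) = -135*(-2*4*5 + 155) = -135*(-1*40 + 155) = -135*(-40 + 155) = -135*115 = -15525)
-E = -1*(-15525) = 15525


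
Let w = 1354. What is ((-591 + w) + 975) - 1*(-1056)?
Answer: 2794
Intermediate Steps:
((-591 + w) + 975) - 1*(-1056) = ((-591 + 1354) + 975) - 1*(-1056) = (763 + 975) + 1056 = 1738 + 1056 = 2794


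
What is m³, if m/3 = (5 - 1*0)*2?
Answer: 27000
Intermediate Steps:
m = 30 (m = 3*((5 - 1*0)*2) = 3*((5 + 0)*2) = 3*(5*2) = 3*10 = 30)
m³ = 30³ = 27000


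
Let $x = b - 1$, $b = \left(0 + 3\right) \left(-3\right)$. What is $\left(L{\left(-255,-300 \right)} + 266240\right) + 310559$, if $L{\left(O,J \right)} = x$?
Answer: $576789$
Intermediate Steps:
$b = -9$ ($b = 3 \left(-3\right) = -9$)
$x = -10$ ($x = -9 - 1 = -10$)
$L{\left(O,J \right)} = -10$
$\left(L{\left(-255,-300 \right)} + 266240\right) + 310559 = \left(-10 + 266240\right) + 310559 = 266230 + 310559 = 576789$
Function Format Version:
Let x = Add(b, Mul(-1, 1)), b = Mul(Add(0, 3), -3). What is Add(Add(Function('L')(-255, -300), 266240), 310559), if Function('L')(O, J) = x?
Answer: 576789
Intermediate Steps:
b = -9 (b = Mul(3, -3) = -9)
x = -10 (x = Add(-9, Mul(-1, 1)) = Add(-9, -1) = -10)
Function('L')(O, J) = -10
Add(Add(Function('L')(-255, -300), 266240), 310559) = Add(Add(-10, 266240), 310559) = Add(266230, 310559) = 576789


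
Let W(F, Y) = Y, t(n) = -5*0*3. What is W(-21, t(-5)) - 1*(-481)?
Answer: 481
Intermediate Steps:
t(n) = 0 (t(n) = 0*3 = 0)
W(-21, t(-5)) - 1*(-481) = 0 - 1*(-481) = 0 + 481 = 481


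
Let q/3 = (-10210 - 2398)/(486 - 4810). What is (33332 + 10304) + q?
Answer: 47179972/1081 ≈ 43645.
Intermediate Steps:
q = 9456/1081 (q = 3*((-10210 - 2398)/(486 - 4810)) = 3*(-12608/(-4324)) = 3*(-12608*(-1/4324)) = 3*(3152/1081) = 9456/1081 ≈ 8.7475)
(33332 + 10304) + q = (33332 + 10304) + 9456/1081 = 43636 + 9456/1081 = 47179972/1081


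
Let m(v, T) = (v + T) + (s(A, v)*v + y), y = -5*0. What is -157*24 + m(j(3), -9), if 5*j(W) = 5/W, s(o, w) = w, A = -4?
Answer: -33989/9 ≈ -3776.6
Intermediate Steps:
j(W) = 1/W (j(W) = (5/W)/5 = 1/W)
y = 0
m(v, T) = T + v + v² (m(v, T) = (v + T) + (v*v + 0) = (T + v) + (v² + 0) = (T + v) + v² = T + v + v²)
-157*24 + m(j(3), -9) = -157*24 + (-9 + 1/3 + (1/3)²) = -3768 + (-9 + ⅓ + (⅓)²) = -3768 + (-9 + ⅓ + ⅑) = -3768 - 77/9 = -33989/9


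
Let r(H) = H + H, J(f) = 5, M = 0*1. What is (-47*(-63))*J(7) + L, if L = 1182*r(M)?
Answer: 14805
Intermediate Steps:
M = 0
r(H) = 2*H
L = 0 (L = 1182*(2*0) = 1182*0 = 0)
(-47*(-63))*J(7) + L = -47*(-63)*5 + 0 = 2961*5 + 0 = 14805 + 0 = 14805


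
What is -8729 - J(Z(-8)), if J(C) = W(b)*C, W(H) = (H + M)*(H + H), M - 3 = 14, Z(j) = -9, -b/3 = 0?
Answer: -8729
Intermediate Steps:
b = 0 (b = -3*0 = 0)
M = 17 (M = 3 + 14 = 17)
W(H) = 2*H*(17 + H) (W(H) = (H + 17)*(H + H) = (17 + H)*(2*H) = 2*H*(17 + H))
J(C) = 0 (J(C) = (2*0*(17 + 0))*C = (2*0*17)*C = 0*C = 0)
-8729 - J(Z(-8)) = -8729 - 1*0 = -8729 + 0 = -8729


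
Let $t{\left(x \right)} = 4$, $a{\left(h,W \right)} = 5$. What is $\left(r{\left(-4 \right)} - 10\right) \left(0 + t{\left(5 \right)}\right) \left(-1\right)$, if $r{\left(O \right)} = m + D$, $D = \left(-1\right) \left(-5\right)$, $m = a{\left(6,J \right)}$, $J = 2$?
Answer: $0$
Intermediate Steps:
$m = 5$
$D = 5$
$r{\left(O \right)} = 10$ ($r{\left(O \right)} = 5 + 5 = 10$)
$\left(r{\left(-4 \right)} - 10\right) \left(0 + t{\left(5 \right)}\right) \left(-1\right) = \left(10 - 10\right) \left(0 + 4\right) \left(-1\right) = \left(10 - 10\right) 4 \left(-1\right) = \left(10 - 10\right) \left(-4\right) = 0 \left(-4\right) = 0$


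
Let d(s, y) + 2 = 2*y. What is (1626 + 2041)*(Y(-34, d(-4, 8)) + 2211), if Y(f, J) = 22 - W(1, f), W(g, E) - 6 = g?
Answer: 8162742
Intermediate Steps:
W(g, E) = 6 + g
d(s, y) = -2 + 2*y
Y(f, J) = 15 (Y(f, J) = 22 - (6 + 1) = 22 - 1*7 = 22 - 7 = 15)
(1626 + 2041)*(Y(-34, d(-4, 8)) + 2211) = (1626 + 2041)*(15 + 2211) = 3667*2226 = 8162742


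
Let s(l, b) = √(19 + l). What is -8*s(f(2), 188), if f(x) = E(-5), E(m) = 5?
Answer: -16*√6 ≈ -39.192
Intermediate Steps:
f(x) = 5
-8*s(f(2), 188) = -8*√(19 + 5) = -16*√6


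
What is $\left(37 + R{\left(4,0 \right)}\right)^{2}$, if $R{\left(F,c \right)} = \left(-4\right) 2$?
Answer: $841$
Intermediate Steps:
$R{\left(F,c \right)} = -8$
$\left(37 + R{\left(4,0 \right)}\right)^{2} = \left(37 - 8\right)^{2} = 29^{2} = 841$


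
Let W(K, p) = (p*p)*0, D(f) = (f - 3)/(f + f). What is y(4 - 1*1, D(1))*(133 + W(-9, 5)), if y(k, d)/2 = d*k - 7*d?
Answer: 1064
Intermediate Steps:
D(f) = (-3 + f)/(2*f) (D(f) = (-3 + f)/((2*f)) = (-3 + f)*(1/(2*f)) = (-3 + f)/(2*f))
W(K, p) = 0 (W(K, p) = p**2*0 = 0)
y(k, d) = -14*d + 2*d*k (y(k, d) = 2*(d*k - 7*d) = 2*(-7*d + d*k) = -14*d + 2*d*k)
y(4 - 1*1, D(1))*(133 + W(-9, 5)) = (2*((1/2)*(-3 + 1)/1)*(-7 + (4 - 1*1)))*(133 + 0) = (2*((1/2)*1*(-2))*(-7 + (4 - 1)))*133 = (2*(-1)*(-7 + 3))*133 = (2*(-1)*(-4))*133 = 8*133 = 1064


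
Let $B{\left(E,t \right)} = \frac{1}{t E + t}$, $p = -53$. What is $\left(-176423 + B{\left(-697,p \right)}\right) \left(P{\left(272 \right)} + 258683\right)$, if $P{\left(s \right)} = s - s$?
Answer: $- \frac{1683480928712509}{36888} \approx -4.5638 \cdot 10^{10}$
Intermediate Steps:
$P{\left(s \right)} = 0$
$B{\left(E,t \right)} = \frac{1}{t + E t}$ ($B{\left(E,t \right)} = \frac{1}{E t + t} = \frac{1}{t + E t}$)
$\left(-176423 + B{\left(-697,p \right)}\right) \left(P{\left(272 \right)} + 258683\right) = \left(-176423 + \frac{1}{\left(-53\right) \left(1 - 697\right)}\right) \left(0 + 258683\right) = \left(-176423 - \frac{1}{53 \left(-696\right)}\right) 258683 = \left(-176423 - - \frac{1}{36888}\right) 258683 = \left(-176423 + \frac{1}{36888}\right) 258683 = \left(- \frac{6507891623}{36888}\right) 258683 = - \frac{1683480928712509}{36888}$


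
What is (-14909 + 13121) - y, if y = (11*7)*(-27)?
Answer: 291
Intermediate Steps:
y = -2079 (y = 77*(-27) = -2079)
(-14909 + 13121) - y = (-14909 + 13121) - 1*(-2079) = -1788 + 2079 = 291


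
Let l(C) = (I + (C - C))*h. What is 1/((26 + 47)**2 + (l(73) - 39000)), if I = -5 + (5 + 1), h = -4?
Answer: -1/33675 ≈ -2.9696e-5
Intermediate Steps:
I = 1 (I = -5 + 6 = 1)
l(C) = -4 (l(C) = (1 + (C - C))*(-4) = (1 + 0)*(-4) = 1*(-4) = -4)
1/((26 + 47)**2 + (l(73) - 39000)) = 1/((26 + 47)**2 + (-4 - 39000)) = 1/(73**2 - 39004) = 1/(5329 - 39004) = 1/(-33675) = -1/33675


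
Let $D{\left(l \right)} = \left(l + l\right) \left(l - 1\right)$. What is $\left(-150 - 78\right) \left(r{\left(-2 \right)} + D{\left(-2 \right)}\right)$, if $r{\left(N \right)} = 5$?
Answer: $-3876$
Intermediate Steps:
$D{\left(l \right)} = 2 l \left(-1 + l\right)$
$\left(-150 - 78\right) \left(r{\left(-2 \right)} + D{\left(-2 \right)}\right) = \left(-150 - 78\right) \left(5 + 2 \left(-2\right) \left(-1 - 2\right)\right) = - 228 \left(5 + 2 \left(-2\right) \left(-3\right)\right) = - 228 \left(5 + 12\right) = \left(-228\right) 17 = -3876$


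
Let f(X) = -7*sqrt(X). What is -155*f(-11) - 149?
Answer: -149 + 1085*I*sqrt(11) ≈ -149.0 + 3598.5*I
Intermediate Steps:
-155*f(-11) - 149 = -(-1085)*sqrt(-11) - 149 = -(-1085)*I*sqrt(11) - 149 = 1085*I*sqrt(11) - 149 = -149 + 1085*I*sqrt(11)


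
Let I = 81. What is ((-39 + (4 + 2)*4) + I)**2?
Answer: 4356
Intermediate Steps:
((-39 + (4 + 2)*4) + I)**2 = ((-39 + (4 + 2)*4) + 81)**2 = ((-39 + 6*4) + 81)**2 = ((-39 + 24) + 81)**2 = (-15 + 81)**2 = 66**2 = 4356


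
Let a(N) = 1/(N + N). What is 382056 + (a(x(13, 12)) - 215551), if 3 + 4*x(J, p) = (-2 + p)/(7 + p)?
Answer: 7825697/47 ≈ 1.6650e+5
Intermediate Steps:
x(J, p) = -¾ + (-2 + p)/(4*(7 + p)) (x(J, p) = -¾ + ((-2 + p)/(7 + p))/4 = -¾ + (-2 + p)/(4*(7 + p)))
a(N) = 1/(2*N)
382056 + (a(x(13, 12)) - 215551) = 382056 + (1/(2*(((-23 - 2*12)/(4*(7 + 12))))) - 215551) = 382056 + (1/(2*(((¼)*(-23 - 24)/19))) - 215551) = 382056 + (1/(2*(((¼)*(1/19)*(-47)))) - 215551) = 382056 + (1/(2*(-47/76)) - 215551) = 382056 + ((½)*(-76/47) - 215551) = 382056 + (-38/47 - 215551) = 382056 - 10130935/47 = 7825697/47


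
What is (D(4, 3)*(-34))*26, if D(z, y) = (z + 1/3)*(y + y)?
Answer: -22984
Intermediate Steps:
D(z, y) = 2*y*(⅓ + z) (D(z, y) = (z + ⅓)*(2*y) = (⅓ + z)*(2*y) = 2*y*(⅓ + z))
(D(4, 3)*(-34))*26 = (((⅔)*3*(1 + 3*4))*(-34))*26 = (((⅔)*3*(1 + 12))*(-34))*26 = (((⅔)*3*13)*(-34))*26 = (26*(-34))*26 = -884*26 = -22984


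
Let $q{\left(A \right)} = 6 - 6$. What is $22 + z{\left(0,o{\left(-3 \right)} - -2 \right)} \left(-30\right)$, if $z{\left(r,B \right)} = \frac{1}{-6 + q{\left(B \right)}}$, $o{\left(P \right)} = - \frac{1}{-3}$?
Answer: $27$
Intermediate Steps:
$o{\left(P \right)} = \frac{1}{3}$ ($o{\left(P \right)} = \left(-1\right) \left(- \frac{1}{3}\right) = \frac{1}{3}$)
$q{\left(A \right)} = 0$ ($q{\left(A \right)} = 6 - 6 = 0$)
$z{\left(r,B \right)} = - \frac{1}{6}$ ($z{\left(r,B \right)} = \frac{1}{-6 + 0} = \frac{1}{-6} = - \frac{1}{6}$)
$22 + z{\left(0,o{\left(-3 \right)} - -2 \right)} \left(-30\right) = 22 - -5 = 22 + 5 = 27$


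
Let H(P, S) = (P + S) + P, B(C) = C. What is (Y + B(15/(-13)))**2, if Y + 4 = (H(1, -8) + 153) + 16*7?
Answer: 10890000/169 ≈ 64438.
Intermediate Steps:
H(P, S) = S + 2*P
Y = 255 (Y = -4 + (((-8 + 2*1) + 153) + 16*7) = -4 + (((-8 + 2) + 153) + 112) = -4 + ((-6 + 153) + 112) = -4 + (147 + 112) = -4 + 259 = 255)
(Y + B(15/(-13)))**2 = (255 + 15/(-13))**2 = (255 + 15*(-1/13))**2 = (255 - 15/13)**2 = (3300/13)**2 = 10890000/169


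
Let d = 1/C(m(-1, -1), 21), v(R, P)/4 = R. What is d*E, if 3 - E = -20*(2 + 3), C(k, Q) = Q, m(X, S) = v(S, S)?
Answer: 103/21 ≈ 4.9048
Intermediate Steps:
v(R, P) = 4*R
m(X, S) = 4*S
E = 103 (E = 3 - (-20)*(2 + 3) = 3 - (-20)*5 = 3 - 1*(-100) = 3 + 100 = 103)
d = 1/21 ≈ 0.047619
d*E = (1/21)*103 = 103/21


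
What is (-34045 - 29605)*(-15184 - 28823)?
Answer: 2801045550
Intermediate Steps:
(-34045 - 29605)*(-15184 - 28823) = -63650*(-44007) = 2801045550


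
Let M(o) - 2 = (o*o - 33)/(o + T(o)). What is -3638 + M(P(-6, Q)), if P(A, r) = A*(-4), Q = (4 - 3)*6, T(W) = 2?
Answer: -93993/26 ≈ -3615.1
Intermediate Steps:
Q = 6 (Q = 1*6 = 6)
P(A, r) = -4*A
M(o) = 2 + (-33 + o²)/(2 + o) (M(o) = 2 + (o*o - 33)/(o + 2) = 2 + (o² - 33)/(2 + o) = 2 + (-33 + o²)/(2 + o))
-3638 + M(P(-6, Q)) = -3638 + (-29 + (-4*(-6))² + 2*(-4*(-6)))/(2 - 4*(-6)) = -3638 + (-29 + 24² + 2*24)/(2 + 24) = -3638 + (-29 + 576 + 48)/26 = -3638 + (1/26)*595 = -3638 + 595/26 = -93993/26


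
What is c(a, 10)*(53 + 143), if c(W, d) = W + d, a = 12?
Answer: 4312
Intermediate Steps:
c(a, 10)*(53 + 143) = (12 + 10)*(53 + 143) = 22*196 = 4312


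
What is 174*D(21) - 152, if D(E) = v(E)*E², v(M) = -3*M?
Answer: -4834394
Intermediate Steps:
D(E) = -3*E³ (D(E) = (-3*E)*E² = -3*E³)
174*D(21) - 152 = 174*(-3*21³) - 152 = 174*(-3*9261) - 152 = 174*(-27783) - 152 = -4834242 - 152 = -4834394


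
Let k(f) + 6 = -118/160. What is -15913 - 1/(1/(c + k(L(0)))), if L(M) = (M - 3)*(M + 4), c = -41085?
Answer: 2014299/80 ≈ 25179.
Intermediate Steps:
L(M) = (-3 + M)*(4 + M)
k(f) = -539/80 (k(f) = -6 - 118/160 = -6 - 118*1/160 = -6 - 59/80 = -539/80)
-15913 - 1/(1/(c + k(L(0)))) = -15913 - 1/(1/(-41085 - 539/80)) = -15913 - 1/(1/(-3287339/80)) = -15913 - 1/(-80/3287339) = -15913 - 1*(-3287339/80) = -15913 + 3287339/80 = 2014299/80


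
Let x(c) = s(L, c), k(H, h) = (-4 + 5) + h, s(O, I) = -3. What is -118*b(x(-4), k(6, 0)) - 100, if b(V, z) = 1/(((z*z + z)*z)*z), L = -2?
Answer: -159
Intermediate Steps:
k(H, h) = 1 + h
x(c) = -3
b(V, z) = 1/(z²*(z + z²)) (b(V, z) = 1/(((z² + z)*z)*z) = 1/(((z + z²)*z)*z) = 1/((z*(z + z²))*z) = 1/(z²*(z + z²)))
-118*b(x(-4), k(6, 0)) - 100 = -118/((1 + 0)³*(1 + (1 + 0))) - 100 = -118/(1³*(1 + 1)) - 100 = -118/2 - 100 = -118*½ - 100 = -59 - 100 = -159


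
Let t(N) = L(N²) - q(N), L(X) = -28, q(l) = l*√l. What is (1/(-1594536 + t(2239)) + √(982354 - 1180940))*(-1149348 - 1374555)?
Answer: 1341508287764/843803324059 - 1883672939*√2239/843803324059 - 2523903*I*√198586 ≈ 1.4842 - 1.1247e+9*I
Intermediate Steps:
q(l) = l^(3/2)
t(N) = -28 - N^(3/2)
(1/(-1594536 + t(2239)) + √(982354 - 1180940))*(-1149348 - 1374555) = (1/(-1594536 + (-28 - 2239^(3/2))) + √(982354 - 1180940))*(-1149348 - 1374555) = (1/(-1594536 + (-28 - 2239*√2239)) + √(-198586))*(-2523903) = (1/(-1594536 + (-28 - 2239*√2239)) + I*√198586)*(-2523903) = (1/(-1594564 - 2239*√2239) + I*√198586)*(-2523903) = -2523903/(-1594564 - 2239*√2239) - 2523903*I*√198586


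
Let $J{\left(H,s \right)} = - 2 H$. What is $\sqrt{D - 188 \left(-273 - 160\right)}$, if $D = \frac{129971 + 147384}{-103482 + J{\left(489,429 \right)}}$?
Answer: $\frac{\sqrt{8882426513031}}{10446} \approx 285.31$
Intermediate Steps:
$D = - \frac{55471}{20892}$ ($D = \frac{129971 + 147384}{-103482 - 978} = \frac{277355}{-103482 - 978} = \frac{277355}{-104460} = 277355 \left(- \frac{1}{104460}\right) = - \frac{55471}{20892} \approx -2.6551$)
$\sqrt{D - 188 \left(-273 - 160\right)} = \sqrt{- \frac{55471}{20892} - 188 \left(-273 - 160\right)} = \sqrt{- \frac{55471}{20892} - -81404} = \sqrt{- \frac{55471}{20892} + 81404} = \sqrt{\frac{1700636897}{20892}} = \frac{\sqrt{8882426513031}}{10446}$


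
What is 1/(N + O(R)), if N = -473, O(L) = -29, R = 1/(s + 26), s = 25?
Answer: -1/502 ≈ -0.0019920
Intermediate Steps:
R = 1/51 (R = 1/(25 + 26) = 1/51 ≈ 0.019608)
1/(N + O(R)) = 1/(-473 - 29) = 1/(-502) = -1/502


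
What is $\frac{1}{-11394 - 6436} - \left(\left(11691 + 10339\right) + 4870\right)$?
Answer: $- \frac{479627001}{17830} \approx -26900.0$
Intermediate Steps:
$\frac{1}{-11394 - 6436} - \left(\left(11691 + 10339\right) + 4870\right) = \frac{1}{-17830} - \left(22030 + 4870\right) = - \frac{1}{17830} - 26900 = - \frac{479627001}{17830}$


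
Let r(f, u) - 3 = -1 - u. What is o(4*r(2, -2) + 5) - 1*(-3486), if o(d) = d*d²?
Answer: 12747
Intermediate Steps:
r(f, u) = 2 - u (r(f, u) = 3 + (-1 - u) = 2 - u)
o(d) = d³
o(4*r(2, -2) + 5) - 1*(-3486) = (4*(2 - 1*(-2)) + 5)³ - 1*(-3486) = (4*(2 + 2) + 5)³ + 3486 = (4*4 + 5)³ + 3486 = (16 + 5)³ + 3486 = 21³ + 3486 = 9261 + 3486 = 12747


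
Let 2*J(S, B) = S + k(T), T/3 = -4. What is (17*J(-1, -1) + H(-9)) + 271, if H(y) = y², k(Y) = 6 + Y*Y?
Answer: 3237/2 ≈ 1618.5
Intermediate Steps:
T = -12 (T = 3*(-4) = -12)
k(Y) = 6 + Y²
J(S, B) = 75 + S/2 (J(S, B) = (S + (6 + (-12)²))/2 = (S + (6 + 144))/2 = (S + 150)/2 = (150 + S)/2 = 75 + S/2)
(17*J(-1, -1) + H(-9)) + 271 = (17*(75 + (½)*(-1)) + (-9)²) + 271 = (17*(75 - ½) + 81) + 271 = (17*(149/2) + 81) + 271 = (2533/2 + 81) + 271 = 2695/2 + 271 = 3237/2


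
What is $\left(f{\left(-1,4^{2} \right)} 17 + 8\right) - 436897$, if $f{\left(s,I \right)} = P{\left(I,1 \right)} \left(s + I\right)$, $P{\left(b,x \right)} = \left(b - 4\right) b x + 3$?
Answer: $-387164$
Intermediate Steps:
$P{\left(b,x \right)} = 3 + b x \left(-4 + b\right)$ ($P{\left(b,x \right)} = \left(-4 + b\right) b x + 3 = b \left(-4 + b\right) x + 3 = b x \left(-4 + b\right) + 3 = 3 + b x \left(-4 + b\right)$)
$f{\left(s,I \right)} = \left(I + s\right) \left(3 + I^{2} - 4 I\right)$ ($f{\left(s,I \right)} = \left(3 + 1 I^{2} - 4 I 1\right) \left(s + I\right) = \left(3 + I^{2} - 4 I\right) \left(I + s\right) = \left(I + s\right) \left(3 + I^{2} - 4 I\right)$)
$\left(f{\left(-1,4^{2} \right)} 17 + 8\right) - 436897 = \left(\left(4^{2} - 1\right) \left(3 + \left(4^{2}\right)^{2} - 4 \cdot 4^{2}\right) 17 + 8\right) - 436897 = \left(\left(16 - 1\right) \left(3 + 16^{2} - 64\right) 17 + 8\right) - 436897 = \left(15 \left(3 + 256 - 64\right) 17 + 8\right) - 436897 = \left(15 \cdot 195 \cdot 17 + 8\right) - 436897 = \left(2925 \cdot 17 + 8\right) - 436897 = \left(49725 + 8\right) - 436897 = 49733 - 436897 = -387164$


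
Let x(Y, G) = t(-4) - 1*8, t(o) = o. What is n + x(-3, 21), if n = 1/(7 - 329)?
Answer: -3865/322 ≈ -12.003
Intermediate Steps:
x(Y, G) = -12 (x(Y, G) = -4 - 1*8 = -4 - 8 = -12)
n = -1/322 (n = 1/(-322) = -1/322 ≈ -0.0031056)
n + x(-3, 21) = -1/322 - 12 = -3865/322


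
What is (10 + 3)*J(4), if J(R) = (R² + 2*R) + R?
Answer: 364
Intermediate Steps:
J(R) = R² + 3*R
(10 + 3)*J(4) = (10 + 3)*(4*(3 + 4)) = 13*(4*7) = 13*28 = 364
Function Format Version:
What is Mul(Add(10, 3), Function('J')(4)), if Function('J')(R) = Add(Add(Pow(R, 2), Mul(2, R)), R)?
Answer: 364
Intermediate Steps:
Function('J')(R) = Add(Pow(R, 2), Mul(3, R))
Mul(Add(10, 3), Function('J')(4)) = Mul(Add(10, 3), Mul(4, Add(3, 4))) = Mul(13, Mul(4, 7)) = Mul(13, 28) = 364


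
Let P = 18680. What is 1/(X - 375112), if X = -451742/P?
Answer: -9340/3503771951 ≈ -2.6657e-6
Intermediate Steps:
X = -225871/9340 (X = -451742/18680 = -451742*1/18680 = -225871/9340 ≈ -24.183)
1/(X - 375112) = 1/(-225871/9340 - 375112) = 1/(-3503771951/9340) = -9340/3503771951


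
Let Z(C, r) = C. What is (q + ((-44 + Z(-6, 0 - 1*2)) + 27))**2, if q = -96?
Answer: 14161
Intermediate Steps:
(q + ((-44 + Z(-6, 0 - 1*2)) + 27))**2 = (-96 + ((-44 - 6) + 27))**2 = (-96 + (-50 + 27))**2 = (-96 - 23)**2 = (-119)**2 = 14161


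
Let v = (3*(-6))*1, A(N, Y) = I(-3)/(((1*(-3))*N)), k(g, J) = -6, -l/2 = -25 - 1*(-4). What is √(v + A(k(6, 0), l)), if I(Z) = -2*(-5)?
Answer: I*√157/3 ≈ 4.1767*I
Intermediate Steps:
l = 42 (l = -2*(-25 - 1*(-4)) = -2*(-25 + 4) = -2*(-21) = 42)
I(Z) = 10
A(N, Y) = -10/(3*N) (A(N, Y) = 10/(((1*(-3))*N)) = 10/((-3*N)) = 10*(-1/(3*N)) = -10/(3*N))
v = -18 (v = -18*1 = -18)
√(v + A(k(6, 0), l)) = √(-18 - 10/3/(-6)) = √(-18 - 10/3*(-⅙)) = √(-18 + 5/9) = √(-157/9) = I*√157/3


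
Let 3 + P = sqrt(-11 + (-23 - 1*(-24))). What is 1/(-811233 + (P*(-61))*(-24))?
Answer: -18125/14783679413 - 488*I*sqrt(10)/221755191195 ≈ -1.226e-6 - 6.959e-9*I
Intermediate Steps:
P = -3 + I*sqrt(10) (P = -3 + sqrt(-11 + (-23 - 1*(-24))) = -3 + sqrt(-11 + (-23 + 24)) = -3 + sqrt(-11 + 1) = -3 + sqrt(-10) = -3 + I*sqrt(10) ≈ -3.0 + 3.1623*I)
1/(-811233 + (P*(-61))*(-24)) = 1/(-811233 + ((-3 + I*sqrt(10))*(-61))*(-24)) = 1/(-811233 + (183 - 61*I*sqrt(10))*(-24)) = 1/(-811233 + (-4392 + 1464*I*sqrt(10))) = 1/(-815625 + 1464*I*sqrt(10))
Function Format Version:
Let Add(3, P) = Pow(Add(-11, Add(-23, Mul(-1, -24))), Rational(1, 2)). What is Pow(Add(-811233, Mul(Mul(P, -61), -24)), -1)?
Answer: Add(Rational(-18125, 14783679413), Mul(Rational(-488, 221755191195), I, Pow(10, Rational(1, 2)))) ≈ Add(-1.2260e-6, Mul(-6.9590e-9, I))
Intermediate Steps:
P = Add(-3, Mul(I, Pow(10, Rational(1, 2)))) (P = Add(-3, Pow(Add(-11, Add(-23, Mul(-1, -24))), Rational(1, 2))) = Add(-3, Pow(Add(-11, Add(-23, 24)), Rational(1, 2))) = Add(-3, Pow(Add(-11, 1), Rational(1, 2))) = Add(-3, Pow(-10, Rational(1, 2))) = Add(-3, Mul(I, Pow(10, Rational(1, 2)))) ≈ Add(-3.0000, Mul(3.1623, I)))
Pow(Add(-811233, Mul(Mul(P, -61), -24)), -1) = Pow(Add(-811233, Mul(Mul(Add(-3, Mul(I, Pow(10, Rational(1, 2)))), -61), -24)), -1) = Pow(Add(-811233, Mul(Add(183, Mul(-61, I, Pow(10, Rational(1, 2)))), -24)), -1) = Pow(Add(-811233, Add(-4392, Mul(1464, I, Pow(10, Rational(1, 2))))), -1) = Pow(Add(-815625, Mul(1464, I, Pow(10, Rational(1, 2)))), -1)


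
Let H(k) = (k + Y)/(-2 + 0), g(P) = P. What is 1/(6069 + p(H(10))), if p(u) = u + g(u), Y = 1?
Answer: 1/6058 ≈ 0.00016507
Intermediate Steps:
H(k) = -½ - k/2 (H(k) = (k + 1)/(-2 + 0) = (1 + k)/(-2) = (1 + k)*(-½) = -½ - k/2)
p(u) = 2*u (p(u) = u + u = 2*u)
1/(6069 + p(H(10))) = 1/(6069 + 2*(-½ - ½*10)) = 1/(6069 + 2*(-½ - 5)) = 1/(6069 + 2*(-11/2)) = 1/(6069 - 11) = 1/6058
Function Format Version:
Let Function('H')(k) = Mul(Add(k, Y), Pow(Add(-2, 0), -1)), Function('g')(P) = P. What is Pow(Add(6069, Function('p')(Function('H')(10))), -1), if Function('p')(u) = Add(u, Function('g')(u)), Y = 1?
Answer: Rational(1, 6058) ≈ 0.00016507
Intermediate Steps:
Function('H')(k) = Add(Rational(-1, 2), Mul(Rational(-1, 2), k)) (Function('H')(k) = Mul(Add(k, 1), Pow(Add(-2, 0), -1)) = Mul(Add(1, k), Pow(-2, -1)) = Mul(Add(1, k), Rational(-1, 2)) = Add(Rational(-1, 2), Mul(Rational(-1, 2), k)))
Function('p')(u) = Mul(2, u) (Function('p')(u) = Add(u, u) = Mul(2, u))
Pow(Add(6069, Function('p')(Function('H')(10))), -1) = Pow(Add(6069, Mul(2, Add(Rational(-1, 2), Mul(Rational(-1, 2), 10)))), -1) = Pow(Add(6069, Mul(2, Add(Rational(-1, 2), -5))), -1) = Pow(Add(6069, Mul(2, Rational(-11, 2))), -1) = Pow(Add(6069, -11), -1) = Pow(6058, -1) = Rational(1, 6058)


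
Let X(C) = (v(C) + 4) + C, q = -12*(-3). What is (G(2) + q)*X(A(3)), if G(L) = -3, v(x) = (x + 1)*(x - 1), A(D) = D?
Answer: 495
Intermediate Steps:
q = 36
v(x) = (1 + x)*(-1 + x)
X(C) = 3 + C + C**2 (X(C) = ((-1 + C**2) + 4) + C = (3 + C**2) + C = 3 + C + C**2)
(G(2) + q)*X(A(3)) = (-3 + 36)*(3 + 3 + 3**2) = 33*(3 + 3 + 9) = 33*15 = 495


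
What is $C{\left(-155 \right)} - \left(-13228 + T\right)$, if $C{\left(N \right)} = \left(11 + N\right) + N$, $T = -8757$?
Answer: $21686$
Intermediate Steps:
$C{\left(N \right)} = 11 + 2 N$
$C{\left(-155 \right)} - \left(-13228 + T\right) = \left(11 + 2 \left(-155\right)\right) + \left(13228 - -8757\right) = \left(11 - 310\right) + \left(13228 + 8757\right) = -299 + 21985 = 21686$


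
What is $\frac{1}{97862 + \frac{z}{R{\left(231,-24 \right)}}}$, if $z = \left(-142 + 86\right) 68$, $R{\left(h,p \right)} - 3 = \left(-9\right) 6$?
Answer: $\frac{3}{293810} \approx 1.0211 \cdot 10^{-5}$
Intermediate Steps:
$R{\left(h,p \right)} = -51$ ($R{\left(h,p \right)} = 3 - 54 = -51$)
$z = -3808$ ($z = \left(-56\right) 68 = -3808$)
$\frac{1}{97862 + \frac{z}{R{\left(231,-24 \right)}}} = \frac{1}{97862 - \frac{3808}{-51}} = \frac{1}{97862 - - \frac{224}{3}} = \frac{1}{97862 + \frac{224}{3}} = \frac{1}{\frac{293810}{3}} = \frac{3}{293810}$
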